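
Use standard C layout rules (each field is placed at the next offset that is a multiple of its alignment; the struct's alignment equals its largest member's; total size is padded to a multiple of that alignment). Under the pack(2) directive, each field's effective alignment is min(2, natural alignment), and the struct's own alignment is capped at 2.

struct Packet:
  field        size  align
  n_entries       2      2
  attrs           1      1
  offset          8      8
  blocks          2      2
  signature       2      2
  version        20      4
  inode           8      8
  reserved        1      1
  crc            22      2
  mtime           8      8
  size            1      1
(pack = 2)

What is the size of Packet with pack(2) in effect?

n_entries at 0 (size 2, align 2) → ends 2
attrs at 2 (size 1, align 1) → ends 3
pad 1 to align 2 for offset
offset at 4 (size 8, align 2) → ends 12
blocks at 12 (size 2, align 2) → ends 14
signature at 14 (size 2, align 2) → ends 16
version at 16 (size 20, align 2) → ends 36
inode at 36 (size 8, align 2) → ends 44
reserved at 44 (size 1, align 1) → ends 45
pad 1 to align 2 for crc
crc at 46 (size 22, align 2) → ends 68
mtime at 68 (size 8, align 2) → ends 76
size at 76 (size 1, align 1) → ends 77
tail pad 1 to reach multiple of 2
total 78 bytes, alignment 2

78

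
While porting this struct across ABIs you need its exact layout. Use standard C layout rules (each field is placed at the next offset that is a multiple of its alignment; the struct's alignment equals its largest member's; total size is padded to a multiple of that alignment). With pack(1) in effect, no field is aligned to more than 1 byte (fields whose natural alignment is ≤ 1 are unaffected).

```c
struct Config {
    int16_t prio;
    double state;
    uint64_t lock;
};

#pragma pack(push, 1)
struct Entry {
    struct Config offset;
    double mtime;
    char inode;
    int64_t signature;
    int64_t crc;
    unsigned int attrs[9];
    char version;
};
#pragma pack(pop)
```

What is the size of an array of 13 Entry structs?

1118

Config: prio at 0 (size 2, align 2) → ends 2; pad 6 to align 8 for state; state at 8 (size 8, align 8) → ends 16; lock at 16 (size 8, align 8) → ends 24; total 24 bytes, alignment 8
offset at 0 (size 24, align 1) → ends 24
mtime at 24 (size 8, align 1) → ends 32
inode at 32 (size 1, align 1) → ends 33
signature at 33 (size 8, align 1) → ends 41
crc at 41 (size 8, align 1) → ends 49
attrs at 49 (size 36, align 1) → ends 85
version at 85 (size 1, align 1) → ends 86
total 86 bytes, alignment 1
array of 13: 13 × 86 = 1118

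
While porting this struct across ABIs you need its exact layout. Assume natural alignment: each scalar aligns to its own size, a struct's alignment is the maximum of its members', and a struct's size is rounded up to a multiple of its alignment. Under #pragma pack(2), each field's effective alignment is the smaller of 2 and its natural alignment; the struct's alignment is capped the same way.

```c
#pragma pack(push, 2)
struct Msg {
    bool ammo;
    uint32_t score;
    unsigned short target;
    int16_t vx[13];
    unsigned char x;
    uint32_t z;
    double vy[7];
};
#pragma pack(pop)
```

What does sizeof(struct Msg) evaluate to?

96

ammo at 0 (size 1, align 1) → ends 1
pad 1 to align 2 for score
score at 2 (size 4, align 2) → ends 6
target at 6 (size 2, align 2) → ends 8
vx at 8 (size 26, align 2) → ends 34
x at 34 (size 1, align 1) → ends 35
pad 1 to align 2 for z
z at 36 (size 4, align 2) → ends 40
vy at 40 (size 56, align 2) → ends 96
total 96 bytes, alignment 2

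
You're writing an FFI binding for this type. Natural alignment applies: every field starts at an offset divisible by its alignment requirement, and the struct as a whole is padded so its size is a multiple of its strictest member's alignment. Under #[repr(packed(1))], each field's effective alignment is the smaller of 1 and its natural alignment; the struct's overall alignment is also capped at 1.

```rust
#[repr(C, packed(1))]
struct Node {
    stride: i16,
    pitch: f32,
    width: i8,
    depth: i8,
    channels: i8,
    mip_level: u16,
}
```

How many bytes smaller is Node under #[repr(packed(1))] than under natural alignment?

natural layout:
  0..2  stride  (2B, 2-aligned)
  2..4  -- padding (2B)
  4..8  pitch  (4B, 4-aligned)
  8..9  width  (1B, 1-aligned)
  9..10  depth  (1B, 1-aligned)
  10..11  channels  (1B, 1-aligned)
  11..12  -- padding (1B)
  12..14  mip_level  (2B, 2-aligned)
  14..16  -- tail padding (2B)
  sizeof = 16, alignof = 4
packed(1) layout:
  0..2  stride  (2B, 1-aligned)
  2..6  pitch  (4B, 1-aligned)
  6..7  width  (1B, 1-aligned)
  7..8  depth  (1B, 1-aligned)
  8..9  channels  (1B, 1-aligned)
  9..11  mip_level  (2B, 1-aligned)
  sizeof = 11, alignof = 1
16 − 11 = 5

5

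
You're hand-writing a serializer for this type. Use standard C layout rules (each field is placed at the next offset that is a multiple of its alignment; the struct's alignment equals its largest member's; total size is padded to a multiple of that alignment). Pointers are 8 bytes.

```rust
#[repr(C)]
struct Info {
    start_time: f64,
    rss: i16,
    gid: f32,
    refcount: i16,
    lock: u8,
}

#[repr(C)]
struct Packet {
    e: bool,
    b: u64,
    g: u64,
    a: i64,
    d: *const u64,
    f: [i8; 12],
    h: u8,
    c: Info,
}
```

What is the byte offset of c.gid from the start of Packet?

Info: start_time at 0 (size 8, align 8) → ends 8; rss at 8 (size 2, align 2) → ends 10; pad 2 to align 4 for gid; gid at 12 (size 4, align 4) → ends 16; refcount at 16 (size 2, align 2) → ends 18; lock at 18 (size 1, align 1) → ends 19; tail pad 5 to reach multiple of 8; total 24 bytes, alignment 8
e at 0 (size 1, align 1) → ends 1
pad 7 to align 8 for b
b at 8 (size 8, align 8) → ends 16
g at 16 (size 8, align 8) → ends 24
a at 24 (size 8, align 8) → ends 32
d at 32 (size 8, align 8) → ends 40
f at 40 (size 12, align 1) → ends 52
h at 52 (size 1, align 1) → ends 53
pad 3 to align 8 for c
c at 56 (size 24, align 8) → ends 80
within Info: gid at 12
56 + 12 = 68

68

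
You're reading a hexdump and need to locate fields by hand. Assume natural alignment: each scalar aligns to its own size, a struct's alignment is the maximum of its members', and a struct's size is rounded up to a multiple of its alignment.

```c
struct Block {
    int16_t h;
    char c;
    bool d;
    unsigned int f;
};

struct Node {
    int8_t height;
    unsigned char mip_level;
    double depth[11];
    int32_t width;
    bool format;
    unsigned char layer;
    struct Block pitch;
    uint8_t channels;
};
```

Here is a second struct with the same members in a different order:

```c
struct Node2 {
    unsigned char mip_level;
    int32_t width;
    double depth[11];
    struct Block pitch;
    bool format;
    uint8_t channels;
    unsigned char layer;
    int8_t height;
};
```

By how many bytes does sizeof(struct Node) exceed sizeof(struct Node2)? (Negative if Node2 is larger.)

Block: 0..2  h  (2B, 2-aligned); 2..3  c  (1B, 1-aligned); 3..4  d  (1B, 1-aligned); 4..8  f  (4B, 4-aligned); sizeof = 8, alignof = 4
0..1  height  (1B, 1-aligned)
1..2  mip_level  (1B, 1-aligned)
2..8  -- padding (6B)
8..96  depth  (88B, 8-aligned)
96..100  width  (4B, 4-aligned)
100..101  format  (1B, 1-aligned)
101..102  layer  (1B, 1-aligned)
102..104  -- padding (2B)
104..112  pitch  (8B, 4-aligned)
112..113  channels  (1B, 1-aligned)
113..120  -- tail padding (7B)
sizeof = 120, alignof = 8
— Node2 —
0..1  mip_level  (1B, 1-aligned)
1..4  -- padding (3B)
4..8  width  (4B, 4-aligned)
8..96  depth  (88B, 8-aligned)
96..104  pitch  (8B, 4-aligned)
104..105  format  (1B, 1-aligned)
105..106  channels  (1B, 1-aligned)
106..107  layer  (1B, 1-aligned)
107..108  height  (1B, 1-aligned)
108..112  -- tail padding (4B)
sizeof = 112, alignof = 8
120 − 112 = 8

8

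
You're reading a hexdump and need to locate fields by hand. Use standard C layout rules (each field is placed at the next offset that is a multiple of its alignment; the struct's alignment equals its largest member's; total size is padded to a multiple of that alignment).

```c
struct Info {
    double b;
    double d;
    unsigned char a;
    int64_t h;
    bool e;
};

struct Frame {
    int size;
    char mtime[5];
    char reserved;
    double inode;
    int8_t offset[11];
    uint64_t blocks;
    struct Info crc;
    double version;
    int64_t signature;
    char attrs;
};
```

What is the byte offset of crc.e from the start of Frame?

Info: b at 0 (size 8, align 8) → ends 8; d at 8 (size 8, align 8) → ends 16; a at 16 (size 1, align 1) → ends 17; pad 7 to align 8 for h; h at 24 (size 8, align 8) → ends 32; e at 32 (size 1, align 1) → ends 33; tail pad 7 to reach multiple of 8; total 40 bytes, alignment 8
size at 0 (size 4, align 4) → ends 4
mtime at 4 (size 5, align 1) → ends 9
reserved at 9 (size 1, align 1) → ends 10
pad 6 to align 8 for inode
inode at 16 (size 8, align 8) → ends 24
offset at 24 (size 11, align 1) → ends 35
pad 5 to align 8 for blocks
blocks at 40 (size 8, align 8) → ends 48
crc at 48 (size 40, align 8) → ends 88
within Info: e at 32
48 + 32 = 80

80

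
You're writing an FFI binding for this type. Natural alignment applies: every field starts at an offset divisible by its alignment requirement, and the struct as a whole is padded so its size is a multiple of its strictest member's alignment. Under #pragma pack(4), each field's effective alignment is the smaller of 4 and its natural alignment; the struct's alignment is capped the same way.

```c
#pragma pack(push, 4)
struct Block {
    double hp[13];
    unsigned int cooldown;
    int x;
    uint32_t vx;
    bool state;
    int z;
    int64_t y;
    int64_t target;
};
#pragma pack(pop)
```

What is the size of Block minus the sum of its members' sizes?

@0: hp [104B, align 4] → 104
@104: cooldown [4B, align 4] → 108
@108: x [4B, align 4] → 112
@112: vx [4B, align 4] → 116
@116: state [1B, align 1] → 117
+3 pad (align 4)
@120: z [4B, align 4] → 124
@124: y [8B, align 4] → 132
@132: target [8B, align 4] → 140
size 140, align 4
data bytes 137, size 140 → padding 3

3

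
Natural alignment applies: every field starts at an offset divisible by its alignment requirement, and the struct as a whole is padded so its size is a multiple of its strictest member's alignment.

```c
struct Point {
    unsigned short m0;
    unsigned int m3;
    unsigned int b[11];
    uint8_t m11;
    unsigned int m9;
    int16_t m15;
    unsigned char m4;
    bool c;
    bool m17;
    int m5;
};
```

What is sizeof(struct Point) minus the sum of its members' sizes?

0..2  m0  (2B, 2-aligned)
2..4  -- padding (2B)
4..8  m3  (4B, 4-aligned)
8..52  b  (44B, 4-aligned)
52..53  m11  (1B, 1-aligned)
53..56  -- padding (3B)
56..60  m9  (4B, 4-aligned)
60..62  m15  (2B, 2-aligned)
62..63  m4  (1B, 1-aligned)
63..64  c  (1B, 1-aligned)
64..65  m17  (1B, 1-aligned)
65..68  -- padding (3B)
68..72  m5  (4B, 4-aligned)
sizeof = 72, alignof = 4
data bytes 64, size 72 → padding 8

8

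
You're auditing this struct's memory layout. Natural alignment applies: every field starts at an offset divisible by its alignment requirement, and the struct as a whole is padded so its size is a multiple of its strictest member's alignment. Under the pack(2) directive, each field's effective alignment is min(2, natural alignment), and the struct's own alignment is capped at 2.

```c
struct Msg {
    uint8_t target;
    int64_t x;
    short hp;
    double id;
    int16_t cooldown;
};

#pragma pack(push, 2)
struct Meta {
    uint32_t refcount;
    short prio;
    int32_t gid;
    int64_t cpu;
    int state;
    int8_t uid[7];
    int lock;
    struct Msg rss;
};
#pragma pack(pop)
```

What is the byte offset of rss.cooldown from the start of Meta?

66

Msg: @0: target [1B, align 1] → 1; +7 pad (align 8); @8: x [8B, align 8] → 16; @16: hp [2B, align 2] → 18; +6 pad (align 8); @24: id [8B, align 8] → 32; @32: cooldown [2B, align 2] → 34; +6 tail pad (align 8); size 40, align 8
@0: refcount [4B, align 2] → 4
@4: prio [2B, align 2] → 6
@6: gid [4B, align 2] → 10
@10: cpu [8B, align 2] → 18
@18: state [4B, align 2] → 22
@22: uid [7B, align 1] → 29
+1 pad (align 2)
@30: lock [4B, align 2] → 34
@34: rss [40B, align 2] → 74
within Msg: cooldown at 32
34 + 32 = 66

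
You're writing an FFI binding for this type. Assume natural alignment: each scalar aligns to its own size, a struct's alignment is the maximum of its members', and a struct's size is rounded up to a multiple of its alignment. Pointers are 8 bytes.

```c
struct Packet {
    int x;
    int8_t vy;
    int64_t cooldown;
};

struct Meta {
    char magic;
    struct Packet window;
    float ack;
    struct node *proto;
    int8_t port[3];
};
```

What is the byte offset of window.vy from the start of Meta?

12

Packet: x at 0 (size 4, align 4) → ends 4; vy at 4 (size 1, align 1) → ends 5; pad 3 to align 8 for cooldown; cooldown at 8 (size 8, align 8) → ends 16; total 16 bytes, alignment 8
magic at 0 (size 1, align 1) → ends 1
pad 7 to align 8 for window
window at 8 (size 16, align 8) → ends 24
within Packet: vy at 4
8 + 4 = 12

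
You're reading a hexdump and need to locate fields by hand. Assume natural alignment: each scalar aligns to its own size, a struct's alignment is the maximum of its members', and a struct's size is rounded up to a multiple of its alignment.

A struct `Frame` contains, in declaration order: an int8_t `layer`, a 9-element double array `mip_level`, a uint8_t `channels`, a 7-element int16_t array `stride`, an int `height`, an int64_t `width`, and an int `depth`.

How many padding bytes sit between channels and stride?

1

@0: layer [1B, align 1] → 1
+7 pad (align 8)
@8: mip_level [72B, align 8] → 80
@80: channels [1B, align 1] → 81
+1 pad (align 2)
@82: stride [14B, align 2] → 96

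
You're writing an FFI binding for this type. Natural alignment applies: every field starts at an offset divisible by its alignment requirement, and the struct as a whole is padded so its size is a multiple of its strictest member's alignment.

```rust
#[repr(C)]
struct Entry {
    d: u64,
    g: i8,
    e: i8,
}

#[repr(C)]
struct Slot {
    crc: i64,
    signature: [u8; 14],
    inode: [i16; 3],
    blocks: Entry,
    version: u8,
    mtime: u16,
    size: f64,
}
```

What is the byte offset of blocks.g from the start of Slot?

40

Entry: d at 0 (size 8, align 8) → ends 8; g at 8 (size 1, align 1) → ends 9; e at 9 (size 1, align 1) → ends 10; tail pad 6 to reach multiple of 8; total 16 bytes, alignment 8
crc at 0 (size 8, align 8) → ends 8
signature at 8 (size 14, align 1) → ends 22
inode at 22 (size 6, align 2) → ends 28
pad 4 to align 8 for blocks
blocks at 32 (size 16, align 8) → ends 48
within Entry: g at 8
32 + 8 = 40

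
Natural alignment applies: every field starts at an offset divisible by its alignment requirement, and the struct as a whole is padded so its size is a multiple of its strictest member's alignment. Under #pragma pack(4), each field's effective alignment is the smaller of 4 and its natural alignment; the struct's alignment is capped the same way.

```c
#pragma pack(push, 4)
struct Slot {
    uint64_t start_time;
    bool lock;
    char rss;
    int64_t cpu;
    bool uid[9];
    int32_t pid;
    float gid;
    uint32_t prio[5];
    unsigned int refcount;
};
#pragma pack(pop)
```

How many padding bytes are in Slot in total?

0..8  start_time  (8B, 4-aligned)
8..9  lock  (1B, 1-aligned)
9..10  rss  (1B, 1-aligned)
10..12  -- padding (2B)
12..20  cpu  (8B, 4-aligned)
20..29  uid  (9B, 1-aligned)
29..32  -- padding (3B)
32..36  pid  (4B, 4-aligned)
36..40  gid  (4B, 4-aligned)
40..60  prio  (20B, 4-aligned)
60..64  refcount  (4B, 4-aligned)
sizeof = 64, alignof = 4
data bytes 59, size 64 → padding 5

5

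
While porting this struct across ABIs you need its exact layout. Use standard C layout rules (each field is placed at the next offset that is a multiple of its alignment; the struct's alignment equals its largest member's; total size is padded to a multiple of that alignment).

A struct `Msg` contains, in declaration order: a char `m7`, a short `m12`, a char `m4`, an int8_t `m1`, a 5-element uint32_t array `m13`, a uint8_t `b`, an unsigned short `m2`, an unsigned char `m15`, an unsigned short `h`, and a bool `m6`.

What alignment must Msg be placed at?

4

member alignments: m7=1, m12=2, m4=1, m1=1, m13=4, b=1, m2=2, m15=1, h=2, m6=1
max = 4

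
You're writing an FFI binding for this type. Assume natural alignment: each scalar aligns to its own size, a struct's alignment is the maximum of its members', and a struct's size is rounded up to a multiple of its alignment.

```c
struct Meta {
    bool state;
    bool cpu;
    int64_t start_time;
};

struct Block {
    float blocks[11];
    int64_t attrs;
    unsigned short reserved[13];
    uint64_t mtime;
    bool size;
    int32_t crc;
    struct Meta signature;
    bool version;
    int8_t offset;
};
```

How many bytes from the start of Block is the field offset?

121

Meta: @0: state [1B, align 1] → 1; @1: cpu [1B, align 1] → 2; +6 pad (align 8); @8: start_time [8B, align 8] → 16; size 16, align 8
@0: blocks [44B, align 4] → 44
+4 pad (align 8)
@48: attrs [8B, align 8] → 56
@56: reserved [26B, align 2] → 82
+6 pad (align 8)
@88: mtime [8B, align 8] → 96
@96: size [1B, align 1] → 97
+3 pad (align 4)
@100: crc [4B, align 4] → 104
@104: signature [16B, align 8] → 120
@120: version [1B, align 1] → 121
@121: offset [1B, align 1] → 122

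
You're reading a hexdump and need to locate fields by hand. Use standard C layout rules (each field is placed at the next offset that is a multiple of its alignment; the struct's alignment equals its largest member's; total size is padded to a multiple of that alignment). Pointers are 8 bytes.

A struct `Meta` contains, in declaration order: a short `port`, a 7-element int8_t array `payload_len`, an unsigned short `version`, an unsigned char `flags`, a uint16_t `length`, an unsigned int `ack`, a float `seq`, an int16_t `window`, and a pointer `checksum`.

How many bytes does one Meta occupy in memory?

40 bytes

port at 0 (size 2, align 2) → ends 2
payload_len at 2 (size 7, align 1) → ends 9
pad 1 to align 2 for version
version at 10 (size 2, align 2) → ends 12
flags at 12 (size 1, align 1) → ends 13
pad 1 to align 2 for length
length at 14 (size 2, align 2) → ends 16
ack at 16 (size 4, align 4) → ends 20
seq at 20 (size 4, align 4) → ends 24
window at 24 (size 2, align 2) → ends 26
pad 6 to align 8 for checksum
checksum at 32 (size 8, align 8) → ends 40
total 40 bytes, alignment 8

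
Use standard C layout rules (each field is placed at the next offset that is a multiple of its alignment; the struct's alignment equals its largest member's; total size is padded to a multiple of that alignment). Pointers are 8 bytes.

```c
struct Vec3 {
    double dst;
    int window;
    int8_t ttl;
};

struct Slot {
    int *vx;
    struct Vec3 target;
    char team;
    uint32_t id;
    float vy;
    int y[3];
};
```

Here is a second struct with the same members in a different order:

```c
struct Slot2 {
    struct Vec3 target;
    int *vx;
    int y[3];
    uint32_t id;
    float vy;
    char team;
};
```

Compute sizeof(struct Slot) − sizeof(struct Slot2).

Vec3: dst at 0 (size 8, align 8) → ends 8; window at 8 (size 4, align 4) → ends 12; ttl at 12 (size 1, align 1) → ends 13; tail pad 3 to reach multiple of 8; total 16 bytes, alignment 8
vx at 0 (size 8, align 8) → ends 8
target at 8 (size 16, align 8) → ends 24
team at 24 (size 1, align 1) → ends 25
pad 3 to align 4 for id
id at 28 (size 4, align 4) → ends 32
vy at 32 (size 4, align 4) → ends 36
y at 36 (size 12, align 4) → ends 48
total 48 bytes, alignment 8
— Slot2 —
target at 0 (size 16, align 8) → ends 16
vx at 16 (size 8, align 8) → ends 24
y at 24 (size 12, align 4) → ends 36
id at 36 (size 4, align 4) → ends 40
vy at 40 (size 4, align 4) → ends 44
team at 44 (size 1, align 1) → ends 45
tail pad 3 to reach multiple of 8
total 48 bytes, alignment 8
48 − 48 = 0

0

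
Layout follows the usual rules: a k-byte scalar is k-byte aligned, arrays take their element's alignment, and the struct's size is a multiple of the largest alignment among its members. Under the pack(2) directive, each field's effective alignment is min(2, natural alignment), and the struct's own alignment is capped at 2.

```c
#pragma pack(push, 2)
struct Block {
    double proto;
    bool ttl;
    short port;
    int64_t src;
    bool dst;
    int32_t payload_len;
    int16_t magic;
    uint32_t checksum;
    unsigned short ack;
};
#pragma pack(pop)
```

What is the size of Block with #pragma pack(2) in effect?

34

proto at 0 (size 8, align 2) → ends 8
ttl at 8 (size 1, align 1) → ends 9
pad 1 to align 2 for port
port at 10 (size 2, align 2) → ends 12
src at 12 (size 8, align 2) → ends 20
dst at 20 (size 1, align 1) → ends 21
pad 1 to align 2 for payload_len
payload_len at 22 (size 4, align 2) → ends 26
magic at 26 (size 2, align 2) → ends 28
checksum at 28 (size 4, align 2) → ends 32
ack at 32 (size 2, align 2) → ends 34
total 34 bytes, alignment 2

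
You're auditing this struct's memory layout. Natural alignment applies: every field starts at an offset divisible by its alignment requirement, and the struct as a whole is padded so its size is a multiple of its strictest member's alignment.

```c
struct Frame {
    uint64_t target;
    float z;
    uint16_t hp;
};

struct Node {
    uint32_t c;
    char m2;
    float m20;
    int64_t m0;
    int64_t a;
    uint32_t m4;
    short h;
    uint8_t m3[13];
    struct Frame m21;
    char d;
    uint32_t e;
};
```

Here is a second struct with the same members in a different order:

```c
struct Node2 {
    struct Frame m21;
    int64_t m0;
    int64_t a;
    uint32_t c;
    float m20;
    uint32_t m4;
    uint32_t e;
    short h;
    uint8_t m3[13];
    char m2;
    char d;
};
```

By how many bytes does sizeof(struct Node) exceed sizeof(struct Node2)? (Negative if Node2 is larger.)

8

Frame: 0..8  target  (8B, 8-aligned); 8..12  z  (4B, 4-aligned); 12..14  hp  (2B, 2-aligned); 14..16  -- tail padding (2B); sizeof = 16, alignof = 8
0..4  c  (4B, 4-aligned)
4..5  m2  (1B, 1-aligned)
5..8  -- padding (3B)
8..12  m20  (4B, 4-aligned)
12..16  -- padding (4B)
16..24  m0  (8B, 8-aligned)
24..32  a  (8B, 8-aligned)
32..36  m4  (4B, 4-aligned)
36..38  h  (2B, 2-aligned)
38..51  m3  (13B, 1-aligned)
51..56  -- padding (5B)
56..72  m21  (16B, 8-aligned)
72..73  d  (1B, 1-aligned)
73..76  -- padding (3B)
76..80  e  (4B, 4-aligned)
sizeof = 80, alignof = 8
— Node2 —
0..16  m21  (16B, 8-aligned)
16..24  m0  (8B, 8-aligned)
24..32  a  (8B, 8-aligned)
32..36  c  (4B, 4-aligned)
36..40  m20  (4B, 4-aligned)
40..44  m4  (4B, 4-aligned)
44..48  e  (4B, 4-aligned)
48..50  h  (2B, 2-aligned)
50..63  m3  (13B, 1-aligned)
63..64  m2  (1B, 1-aligned)
64..65  d  (1B, 1-aligned)
65..72  -- tail padding (7B)
sizeof = 72, alignof = 8
80 − 72 = 8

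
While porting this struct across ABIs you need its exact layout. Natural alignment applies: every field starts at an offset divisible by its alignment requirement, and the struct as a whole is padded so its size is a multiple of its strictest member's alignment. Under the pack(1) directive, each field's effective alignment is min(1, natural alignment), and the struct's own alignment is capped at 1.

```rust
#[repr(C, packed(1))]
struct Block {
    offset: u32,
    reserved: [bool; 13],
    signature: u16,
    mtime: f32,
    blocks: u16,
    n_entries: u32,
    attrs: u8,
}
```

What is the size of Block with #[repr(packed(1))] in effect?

offset at 0 (size 4, align 1) → ends 4
reserved at 4 (size 13, align 1) → ends 17
signature at 17 (size 2, align 1) → ends 19
mtime at 19 (size 4, align 1) → ends 23
blocks at 23 (size 2, align 1) → ends 25
n_entries at 25 (size 4, align 1) → ends 29
attrs at 29 (size 1, align 1) → ends 30
total 30 bytes, alignment 1

30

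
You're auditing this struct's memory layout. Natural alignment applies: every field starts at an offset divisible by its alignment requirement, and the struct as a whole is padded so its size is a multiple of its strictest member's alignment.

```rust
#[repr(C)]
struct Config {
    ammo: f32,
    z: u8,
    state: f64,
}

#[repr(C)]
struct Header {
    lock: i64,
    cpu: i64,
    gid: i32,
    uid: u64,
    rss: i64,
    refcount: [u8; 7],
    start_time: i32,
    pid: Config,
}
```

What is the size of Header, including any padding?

Config: 0..4  ammo  (4B, 4-aligned); 4..5  z  (1B, 1-aligned); 5..8  -- padding (3B); 8..16  state  (8B, 8-aligned); sizeof = 16, alignof = 8
0..8  lock  (8B, 8-aligned)
8..16  cpu  (8B, 8-aligned)
16..20  gid  (4B, 4-aligned)
20..24  -- padding (4B)
24..32  uid  (8B, 8-aligned)
32..40  rss  (8B, 8-aligned)
40..47  refcount  (7B, 1-aligned)
47..48  -- padding (1B)
48..52  start_time  (4B, 4-aligned)
52..56  -- padding (4B)
56..72  pid  (16B, 8-aligned)
sizeof = 72, alignof = 8

72 bytes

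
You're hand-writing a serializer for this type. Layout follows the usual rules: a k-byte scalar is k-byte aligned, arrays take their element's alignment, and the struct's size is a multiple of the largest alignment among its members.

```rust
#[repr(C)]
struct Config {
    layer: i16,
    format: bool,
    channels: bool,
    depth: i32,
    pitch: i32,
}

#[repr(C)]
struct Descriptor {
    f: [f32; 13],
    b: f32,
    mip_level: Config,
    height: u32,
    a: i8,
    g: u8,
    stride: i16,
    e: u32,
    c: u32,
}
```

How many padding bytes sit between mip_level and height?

Config: layer at 0 (size 2, align 2) → ends 2; format at 2 (size 1, align 1) → ends 3; channels at 3 (size 1, align 1) → ends 4; depth at 4 (size 4, align 4) → ends 8; pitch at 8 (size 4, align 4) → ends 12; total 12 bytes, alignment 4
f at 0 (size 52, align 4) → ends 52
b at 52 (size 4, align 4) → ends 56
mip_level at 56 (size 12, align 4) → ends 68
height at 68 (size 4, align 4) → ends 72

0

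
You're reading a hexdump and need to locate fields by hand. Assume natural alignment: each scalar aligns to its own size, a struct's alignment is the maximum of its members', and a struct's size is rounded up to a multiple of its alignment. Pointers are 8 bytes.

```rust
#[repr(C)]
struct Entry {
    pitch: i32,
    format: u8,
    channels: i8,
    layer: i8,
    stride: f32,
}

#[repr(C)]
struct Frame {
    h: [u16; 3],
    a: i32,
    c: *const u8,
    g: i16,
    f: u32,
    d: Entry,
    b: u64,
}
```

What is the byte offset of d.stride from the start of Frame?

Entry: 0..4  pitch  (4B, 4-aligned); 4..5  format  (1B, 1-aligned); 5..6  channels  (1B, 1-aligned); 6..7  layer  (1B, 1-aligned); 7..8  -- padding (1B); 8..12  stride  (4B, 4-aligned); sizeof = 12, alignof = 4
0..6  h  (6B, 2-aligned)
6..8  -- padding (2B)
8..12  a  (4B, 4-aligned)
12..16  -- padding (4B)
16..24  c  (8B, 8-aligned)
24..26  g  (2B, 2-aligned)
26..28  -- padding (2B)
28..32  f  (4B, 4-aligned)
32..44  d  (12B, 4-aligned)
within Entry: stride at 8
32 + 8 = 40

40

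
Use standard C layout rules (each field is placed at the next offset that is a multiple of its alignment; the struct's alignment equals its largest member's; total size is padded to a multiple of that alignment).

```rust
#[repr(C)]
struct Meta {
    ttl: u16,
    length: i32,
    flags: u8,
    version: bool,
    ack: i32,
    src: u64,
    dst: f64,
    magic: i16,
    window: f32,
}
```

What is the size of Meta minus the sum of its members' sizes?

6

@0: ttl [2B, align 2] → 2
+2 pad (align 4)
@4: length [4B, align 4] → 8
@8: flags [1B, align 1] → 9
@9: version [1B, align 1] → 10
+2 pad (align 4)
@12: ack [4B, align 4] → 16
@16: src [8B, align 8] → 24
@24: dst [8B, align 8] → 32
@32: magic [2B, align 2] → 34
+2 pad (align 4)
@36: window [4B, align 4] → 40
size 40, align 8
data bytes 34, size 40 → padding 6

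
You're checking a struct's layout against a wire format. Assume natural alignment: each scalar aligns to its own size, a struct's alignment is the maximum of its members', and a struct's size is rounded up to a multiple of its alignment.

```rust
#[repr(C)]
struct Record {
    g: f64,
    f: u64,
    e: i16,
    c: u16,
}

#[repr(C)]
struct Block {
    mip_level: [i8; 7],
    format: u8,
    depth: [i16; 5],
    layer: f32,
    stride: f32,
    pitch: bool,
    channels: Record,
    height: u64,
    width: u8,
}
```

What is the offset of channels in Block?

Record: 0..8  g  (8B, 8-aligned); 8..16  f  (8B, 8-aligned); 16..18  e  (2B, 2-aligned); 18..20  c  (2B, 2-aligned); 20..24  -- tail padding (4B); sizeof = 24, alignof = 8
0..7  mip_level  (7B, 1-aligned)
7..8  format  (1B, 1-aligned)
8..18  depth  (10B, 2-aligned)
18..20  -- padding (2B)
20..24  layer  (4B, 4-aligned)
24..28  stride  (4B, 4-aligned)
28..29  pitch  (1B, 1-aligned)
29..32  -- padding (3B)
32..56  channels  (24B, 8-aligned)

32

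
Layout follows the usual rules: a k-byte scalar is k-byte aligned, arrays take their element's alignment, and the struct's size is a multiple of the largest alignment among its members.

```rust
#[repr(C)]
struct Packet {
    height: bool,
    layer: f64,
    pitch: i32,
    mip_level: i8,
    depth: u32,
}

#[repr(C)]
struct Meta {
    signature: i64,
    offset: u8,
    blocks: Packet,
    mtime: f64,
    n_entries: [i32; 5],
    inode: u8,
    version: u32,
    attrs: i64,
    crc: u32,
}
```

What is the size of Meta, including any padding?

104

Packet: @0: height [1B, align 1] → 1; +7 pad (align 8); @8: layer [8B, align 8] → 16; @16: pitch [4B, align 4] → 20; @20: mip_level [1B, align 1] → 21; +3 pad (align 4); @24: depth [4B, align 4] → 28; +4 tail pad (align 8); size 32, align 8
@0: signature [8B, align 8] → 8
@8: offset [1B, align 1] → 9
+7 pad (align 8)
@16: blocks [32B, align 8] → 48
@48: mtime [8B, align 8] → 56
@56: n_entries [20B, align 4] → 76
@76: inode [1B, align 1] → 77
+3 pad (align 4)
@80: version [4B, align 4] → 84
+4 pad (align 8)
@88: attrs [8B, align 8] → 96
@96: crc [4B, align 4] → 100
+4 tail pad (align 8)
size 104, align 8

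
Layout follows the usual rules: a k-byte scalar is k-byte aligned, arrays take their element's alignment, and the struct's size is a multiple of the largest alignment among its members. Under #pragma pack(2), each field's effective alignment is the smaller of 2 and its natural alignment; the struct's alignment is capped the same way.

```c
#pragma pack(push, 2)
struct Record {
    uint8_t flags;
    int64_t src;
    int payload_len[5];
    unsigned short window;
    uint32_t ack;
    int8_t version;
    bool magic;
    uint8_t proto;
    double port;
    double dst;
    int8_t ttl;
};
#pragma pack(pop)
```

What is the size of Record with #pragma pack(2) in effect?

58

0..1  flags  (1B, 1-aligned)
1..2  -- padding (1B)
2..10  src  (8B, 2-aligned)
10..30  payload_len  (20B, 2-aligned)
30..32  window  (2B, 2-aligned)
32..36  ack  (4B, 2-aligned)
36..37  version  (1B, 1-aligned)
37..38  magic  (1B, 1-aligned)
38..39  proto  (1B, 1-aligned)
39..40  -- padding (1B)
40..48  port  (8B, 2-aligned)
48..56  dst  (8B, 2-aligned)
56..57  ttl  (1B, 1-aligned)
57..58  -- tail padding (1B)
sizeof = 58, alignof = 2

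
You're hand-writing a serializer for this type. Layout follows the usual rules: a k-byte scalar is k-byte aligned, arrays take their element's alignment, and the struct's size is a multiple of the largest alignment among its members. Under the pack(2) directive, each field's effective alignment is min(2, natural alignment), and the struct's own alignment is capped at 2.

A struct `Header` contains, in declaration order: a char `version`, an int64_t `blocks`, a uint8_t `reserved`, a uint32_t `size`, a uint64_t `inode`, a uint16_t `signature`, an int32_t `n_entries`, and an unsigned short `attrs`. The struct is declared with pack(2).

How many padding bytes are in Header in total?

2

0..1  version  (1B, 1-aligned)
1..2  -- padding (1B)
2..10  blocks  (8B, 2-aligned)
10..11  reserved  (1B, 1-aligned)
11..12  -- padding (1B)
12..16  size  (4B, 2-aligned)
16..24  inode  (8B, 2-aligned)
24..26  signature  (2B, 2-aligned)
26..30  n_entries  (4B, 2-aligned)
30..32  attrs  (2B, 2-aligned)
sizeof = 32, alignof = 2
data bytes 30, size 32 → padding 2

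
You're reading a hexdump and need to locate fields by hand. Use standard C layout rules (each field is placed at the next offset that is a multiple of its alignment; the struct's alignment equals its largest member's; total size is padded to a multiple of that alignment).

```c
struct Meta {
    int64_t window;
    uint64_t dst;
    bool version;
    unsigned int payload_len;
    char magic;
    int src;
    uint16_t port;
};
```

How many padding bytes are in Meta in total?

window at 0 (size 8, align 8) → ends 8
dst at 8 (size 8, align 8) → ends 16
version at 16 (size 1, align 1) → ends 17
pad 3 to align 4 for payload_len
payload_len at 20 (size 4, align 4) → ends 24
magic at 24 (size 1, align 1) → ends 25
pad 3 to align 4 for src
src at 28 (size 4, align 4) → ends 32
port at 32 (size 2, align 2) → ends 34
tail pad 6 to reach multiple of 8
total 40 bytes, alignment 8
data bytes 28, size 40 → padding 12

12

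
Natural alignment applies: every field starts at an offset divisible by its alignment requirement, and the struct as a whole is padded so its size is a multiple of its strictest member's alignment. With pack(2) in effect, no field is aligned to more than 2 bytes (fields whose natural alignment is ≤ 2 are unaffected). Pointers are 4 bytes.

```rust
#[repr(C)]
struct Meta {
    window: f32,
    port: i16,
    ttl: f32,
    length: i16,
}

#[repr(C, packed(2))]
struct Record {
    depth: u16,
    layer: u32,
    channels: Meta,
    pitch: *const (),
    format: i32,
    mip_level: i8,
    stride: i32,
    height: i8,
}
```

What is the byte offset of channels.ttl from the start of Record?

14

Meta: 0..4  window  (4B, 4-aligned); 4..6  port  (2B, 2-aligned); 6..8  -- padding (2B); 8..12  ttl  (4B, 4-aligned); 12..14  length  (2B, 2-aligned); 14..16  -- tail padding (2B); sizeof = 16, alignof = 4
0..2  depth  (2B, 2-aligned)
2..6  layer  (4B, 2-aligned)
6..22  channels  (16B, 2-aligned)
within Meta: ttl at 8
6 + 8 = 14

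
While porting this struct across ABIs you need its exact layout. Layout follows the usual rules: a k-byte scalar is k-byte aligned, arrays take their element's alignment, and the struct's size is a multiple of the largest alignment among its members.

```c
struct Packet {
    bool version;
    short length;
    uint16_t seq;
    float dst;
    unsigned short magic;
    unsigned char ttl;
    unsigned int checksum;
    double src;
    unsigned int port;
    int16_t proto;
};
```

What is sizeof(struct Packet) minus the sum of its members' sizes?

@0: version [1B, align 1] → 1
+1 pad (align 2)
@2: length [2B, align 2] → 4
@4: seq [2B, align 2] → 6
+2 pad (align 4)
@8: dst [4B, align 4] → 12
@12: magic [2B, align 2] → 14
@14: ttl [1B, align 1] → 15
+1 pad (align 4)
@16: checksum [4B, align 4] → 20
+4 pad (align 8)
@24: src [8B, align 8] → 32
@32: port [4B, align 4] → 36
@36: proto [2B, align 2] → 38
+2 tail pad (align 8)
size 40, align 8
data bytes 30, size 40 → padding 10

10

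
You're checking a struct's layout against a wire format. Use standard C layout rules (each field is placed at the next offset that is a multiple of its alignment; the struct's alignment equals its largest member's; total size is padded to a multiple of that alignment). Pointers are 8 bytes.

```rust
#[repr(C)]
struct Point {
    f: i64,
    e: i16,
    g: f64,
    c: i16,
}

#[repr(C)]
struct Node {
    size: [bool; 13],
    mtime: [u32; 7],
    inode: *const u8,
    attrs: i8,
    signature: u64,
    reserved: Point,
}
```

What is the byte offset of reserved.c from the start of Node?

96

Point: @0: f [8B, align 8] → 8; @8: e [2B, align 2] → 10; +6 pad (align 8); @16: g [8B, align 8] → 24; @24: c [2B, align 2] → 26; +6 tail pad (align 8); size 32, align 8
@0: size [13B, align 1] → 13
+3 pad (align 4)
@16: mtime [28B, align 4] → 44
+4 pad (align 8)
@48: inode [8B, align 8] → 56
@56: attrs [1B, align 1] → 57
+7 pad (align 8)
@64: signature [8B, align 8] → 72
@72: reserved [32B, align 8] → 104
within Point: c at 24
72 + 24 = 96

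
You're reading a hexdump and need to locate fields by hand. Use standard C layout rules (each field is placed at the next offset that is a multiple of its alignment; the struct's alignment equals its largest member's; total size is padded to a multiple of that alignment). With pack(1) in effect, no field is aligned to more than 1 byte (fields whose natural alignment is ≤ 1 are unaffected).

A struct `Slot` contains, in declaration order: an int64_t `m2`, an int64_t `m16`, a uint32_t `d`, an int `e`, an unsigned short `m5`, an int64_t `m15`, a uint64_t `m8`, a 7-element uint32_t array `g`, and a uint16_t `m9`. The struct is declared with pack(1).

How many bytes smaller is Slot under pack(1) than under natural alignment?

natural layout:
  m2 at 0 (size 8, align 8) → ends 8
  m16 at 8 (size 8, align 8) → ends 16
  d at 16 (size 4, align 4) → ends 20
  e at 20 (size 4, align 4) → ends 24
  m5 at 24 (size 2, align 2) → ends 26
  pad 6 to align 8 for m15
  m15 at 32 (size 8, align 8) → ends 40
  m8 at 40 (size 8, align 8) → ends 48
  g at 48 (size 28, align 4) → ends 76
  m9 at 76 (size 2, align 2) → ends 78
  tail pad 2 to reach multiple of 8
  total 80 bytes, alignment 8
packed(1) layout:
  m2 at 0 (size 8, align 1) → ends 8
  m16 at 8 (size 8, align 1) → ends 16
  d at 16 (size 4, align 1) → ends 20
  e at 20 (size 4, align 1) → ends 24
  m5 at 24 (size 2, align 1) → ends 26
  m15 at 26 (size 8, align 1) → ends 34
  m8 at 34 (size 8, align 1) → ends 42
  g at 42 (size 28, align 1) → ends 70
  m9 at 70 (size 2, align 1) → ends 72
  total 72 bytes, alignment 1
80 − 72 = 8

8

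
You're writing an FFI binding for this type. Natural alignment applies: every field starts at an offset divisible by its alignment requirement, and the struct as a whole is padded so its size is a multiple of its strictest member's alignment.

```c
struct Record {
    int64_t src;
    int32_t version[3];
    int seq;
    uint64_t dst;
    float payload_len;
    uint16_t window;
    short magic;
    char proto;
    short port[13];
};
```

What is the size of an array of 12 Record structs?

864

src at 0 (size 8, align 8) → ends 8
version at 8 (size 12, align 4) → ends 20
seq at 20 (size 4, align 4) → ends 24
dst at 24 (size 8, align 8) → ends 32
payload_len at 32 (size 4, align 4) → ends 36
window at 36 (size 2, align 2) → ends 38
magic at 38 (size 2, align 2) → ends 40
proto at 40 (size 1, align 1) → ends 41
pad 1 to align 2 for port
port at 42 (size 26, align 2) → ends 68
tail pad 4 to reach multiple of 8
total 72 bytes, alignment 8
array of 12: 12 × 72 = 864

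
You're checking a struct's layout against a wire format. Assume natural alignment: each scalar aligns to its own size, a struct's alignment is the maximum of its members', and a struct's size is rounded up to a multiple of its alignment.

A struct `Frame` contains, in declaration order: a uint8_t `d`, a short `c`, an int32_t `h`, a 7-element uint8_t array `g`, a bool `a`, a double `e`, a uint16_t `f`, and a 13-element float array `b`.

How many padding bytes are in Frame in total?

@0: d [1B, align 1] → 1
+1 pad (align 2)
@2: c [2B, align 2] → 4
@4: h [4B, align 4] → 8
@8: g [7B, align 1] → 15
@15: a [1B, align 1] → 16
@16: e [8B, align 8] → 24
@24: f [2B, align 2] → 26
+2 pad (align 4)
@28: b [52B, align 4] → 80
size 80, align 8
data bytes 77, size 80 → padding 3

3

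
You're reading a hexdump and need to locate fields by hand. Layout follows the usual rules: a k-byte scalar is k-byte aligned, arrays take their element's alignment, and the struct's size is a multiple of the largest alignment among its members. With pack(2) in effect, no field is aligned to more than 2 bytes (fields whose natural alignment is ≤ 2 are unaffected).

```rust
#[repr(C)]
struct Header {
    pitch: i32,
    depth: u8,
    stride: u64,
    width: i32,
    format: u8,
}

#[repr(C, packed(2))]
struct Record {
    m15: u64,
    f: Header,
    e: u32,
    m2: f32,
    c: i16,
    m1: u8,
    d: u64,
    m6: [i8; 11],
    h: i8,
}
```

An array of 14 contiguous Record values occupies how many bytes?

896

Header: 0..4  pitch  (4B, 4-aligned); 4..5  depth  (1B, 1-aligned); 5..8  -- padding (3B); 8..16  stride  (8B, 8-aligned); 16..20  width  (4B, 4-aligned); 20..21  format  (1B, 1-aligned); 21..24  -- tail padding (3B); sizeof = 24, alignof = 8
0..8  m15  (8B, 2-aligned)
8..32  f  (24B, 2-aligned)
32..36  e  (4B, 2-aligned)
36..40  m2  (4B, 2-aligned)
40..42  c  (2B, 2-aligned)
42..43  m1  (1B, 1-aligned)
43..44  -- padding (1B)
44..52  d  (8B, 2-aligned)
52..63  m6  (11B, 1-aligned)
63..64  h  (1B, 1-aligned)
sizeof = 64, alignof = 2
array of 14: 14 × 64 = 896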